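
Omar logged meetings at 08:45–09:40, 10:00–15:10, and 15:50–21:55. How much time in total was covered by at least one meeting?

12 h 10 min

Merged: 08:45-09:40, 10:00-15:10, 15:50-21:55.
Lengths: 55 min + 5 h 10 min + 6 h 5 min = 12 h 10 min.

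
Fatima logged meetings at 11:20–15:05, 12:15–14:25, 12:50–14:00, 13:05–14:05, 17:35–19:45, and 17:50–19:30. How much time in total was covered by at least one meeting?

5 h 55 min

Merged: 11:20–15:05, 17:35–19:45.
Lengths: 3 h 45 min + 2 h 10 min = 5 h 55 min.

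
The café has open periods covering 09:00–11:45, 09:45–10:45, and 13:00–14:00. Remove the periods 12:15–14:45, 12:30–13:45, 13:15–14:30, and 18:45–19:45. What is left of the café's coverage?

09:00-11:45

Merge the first list: 09:00-11:45, 13:00-14:00.
Merge the second list: 12:15-14:45, 18:45-19:45.
09:00-11:45: no B overlap → unchanged.
13:00-14:00: fully covered by B → removed.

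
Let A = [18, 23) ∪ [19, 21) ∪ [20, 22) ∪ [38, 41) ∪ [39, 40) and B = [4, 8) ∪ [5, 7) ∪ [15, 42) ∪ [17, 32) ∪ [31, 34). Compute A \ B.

none

Merge the first list: [18, 23), [38, 41).
Merge the second list: [4, 8), [15, 42).
[18, 23): entirely removed.
[38, 41): entirely removed.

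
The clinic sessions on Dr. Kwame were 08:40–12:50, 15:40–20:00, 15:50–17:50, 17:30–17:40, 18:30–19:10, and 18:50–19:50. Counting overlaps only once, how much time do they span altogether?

8 h 30 min

Merged: 08:40–12:50, 15:40–20:00.
Lengths: 4 h 10 min + 4 h 20 min = 8 h 30 min.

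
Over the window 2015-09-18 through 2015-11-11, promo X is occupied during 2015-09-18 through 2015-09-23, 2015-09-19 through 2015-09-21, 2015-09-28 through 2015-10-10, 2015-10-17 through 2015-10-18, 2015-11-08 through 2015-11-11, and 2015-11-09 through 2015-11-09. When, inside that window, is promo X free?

After merging, the occupied span is 2015-09-18 through 2015-09-23, 2015-09-28 through 2015-10-10, 2015-10-17 through 2015-10-18, 2015-11-08 through 2015-11-11.
Gaps within 2015-09-18 through 2015-11-11: 2015-09-24 through 2015-09-27, 2015-10-11 through 2015-10-16, 2015-10-19 through 2015-11-07.

2015-09-24 through 2015-09-27, 2015-10-11 through 2015-10-16, 2015-10-19 through 2015-11-07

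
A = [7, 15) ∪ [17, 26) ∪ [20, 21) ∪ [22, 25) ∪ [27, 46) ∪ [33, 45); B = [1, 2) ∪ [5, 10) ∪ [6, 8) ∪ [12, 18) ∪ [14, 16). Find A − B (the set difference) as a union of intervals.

[10, 12) ∪ [18, 26) ∪ [27, 46)

A, merged: [7, 15), [17, 26), [27, 46).
B, merged: [1, 2), [5, 10), [12, 18).
[7, 15) with B removed leaves [10, 12).
[17, 26) with B removed leaves [18, 26).
[27, 46) is untouched.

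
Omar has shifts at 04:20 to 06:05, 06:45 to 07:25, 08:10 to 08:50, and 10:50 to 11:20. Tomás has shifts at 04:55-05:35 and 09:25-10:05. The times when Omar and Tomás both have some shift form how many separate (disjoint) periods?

A ∩ B = 04:55-05:35.
That is 1 disjoint piece.

1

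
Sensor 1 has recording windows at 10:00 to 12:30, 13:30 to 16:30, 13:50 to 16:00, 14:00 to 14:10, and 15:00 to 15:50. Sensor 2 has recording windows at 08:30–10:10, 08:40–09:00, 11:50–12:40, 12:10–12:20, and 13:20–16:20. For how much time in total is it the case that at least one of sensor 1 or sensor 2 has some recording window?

Merge the first list: 10:00–12:30, 13:30–16:30.
Merge the second list: 08:30–10:10, 11:50–12:40, 13:20–16:20.
A ∪ B = 08:30–12:40, 13:20–16:30.
Total: 4 h 10 min + 3 h 10 min = 7 h 20 min.

7 h 20 min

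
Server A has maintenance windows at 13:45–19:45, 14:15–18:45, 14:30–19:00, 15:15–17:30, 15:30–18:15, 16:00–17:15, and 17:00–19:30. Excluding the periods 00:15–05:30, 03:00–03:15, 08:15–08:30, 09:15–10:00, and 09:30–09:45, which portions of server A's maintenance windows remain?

13:45-19:45

Merge the first list: 13:45-19:45.
Merge the second list: 00:15-05:30, 08:15-08:30, 09:15-10:00.
13:45-19:45: nothing removed.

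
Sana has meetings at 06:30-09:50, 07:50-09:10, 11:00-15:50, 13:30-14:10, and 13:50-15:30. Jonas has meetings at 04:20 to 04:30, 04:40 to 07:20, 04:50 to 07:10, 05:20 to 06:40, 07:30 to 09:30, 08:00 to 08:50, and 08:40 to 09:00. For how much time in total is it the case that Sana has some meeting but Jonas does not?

A, merged: 06:30–09:50, 11:00–15:50.
B, merged: 04:20–04:30, 04:40–07:20, 07:30–09:30.
A \ B = 07:20–07:30, 09:30–09:50, 11:00–15:50.
Total: 10 min + 20 min + 4 h 50 min = 5 h 20 min.

5 h 20 min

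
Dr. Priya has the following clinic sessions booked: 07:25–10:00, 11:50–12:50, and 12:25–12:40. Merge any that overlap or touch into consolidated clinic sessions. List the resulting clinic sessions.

07:25–10:00, 11:50–12:50

11:50–12:50 is disjoint → start new block.
12:25–12:40 overlaps/touches 11:50–12:50 → extend to 11:50–12:50.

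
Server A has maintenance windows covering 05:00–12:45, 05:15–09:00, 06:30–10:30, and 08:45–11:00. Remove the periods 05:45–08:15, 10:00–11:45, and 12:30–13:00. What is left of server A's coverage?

05:00–05:45, 08:15–10:00, 11:45–12:30

Merge the first list: 05:00–12:45.
05:00–12:45 with B removed leaves 05:00–05:45, 08:15–10:00, 11:45–12:30.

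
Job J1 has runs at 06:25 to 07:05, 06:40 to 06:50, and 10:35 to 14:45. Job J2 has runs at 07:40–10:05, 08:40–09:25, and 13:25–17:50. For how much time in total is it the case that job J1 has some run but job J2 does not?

3 h 30 min

A, merged: 06:25-07:05, 10:35-14:45.
B, merged: 07:40-10:05, 13:25-17:50.
A \ B = 06:25-07:05, 10:35-13:25.
Total: 40 min + 2 h 50 min = 3 h 30 min.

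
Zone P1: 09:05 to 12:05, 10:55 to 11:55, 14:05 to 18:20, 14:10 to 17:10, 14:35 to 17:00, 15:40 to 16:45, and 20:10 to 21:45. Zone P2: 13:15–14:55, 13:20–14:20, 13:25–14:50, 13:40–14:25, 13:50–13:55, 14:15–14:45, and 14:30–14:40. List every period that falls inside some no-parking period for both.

14:05–14:55

A, merged: 09:05–12:05, 14:05–18:20, 20:10–21:45.
B, merged: 13:15–14:55.
09:05–12:05 falls entirely outside B.
14:05–18:20 overlaps B on 14:05–14:55.
20:10–21:45 falls entirely outside B.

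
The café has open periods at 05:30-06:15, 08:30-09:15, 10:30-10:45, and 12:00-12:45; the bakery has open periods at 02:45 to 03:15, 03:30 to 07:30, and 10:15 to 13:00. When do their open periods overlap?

05:30-06:15 ∩ B → 05:30-06:15.
08:30-09:15 meets no B interval.
10:30-10:45 ∩ B → 10:30-10:45.
12:00-12:45 ∩ B → 12:00-12:45.

05:30-06:15, 10:30-10:45, 12:00-12:45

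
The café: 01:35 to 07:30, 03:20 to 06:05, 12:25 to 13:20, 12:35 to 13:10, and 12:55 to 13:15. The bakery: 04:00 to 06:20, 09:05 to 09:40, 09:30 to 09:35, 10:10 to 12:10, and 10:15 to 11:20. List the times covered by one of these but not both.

A, merged: 01:35–07:30, 12:25–13:20.
B, merged: 04:00–06:20, 09:05–09:40, 10:10–12:10.
A \ B = 01:35–04:00, 06:20–07:30, 12:25–13:20.
B \ A = 09:05–09:40, 10:10–12:10.
Union of the two gives the symmetric difference.

01:35–04:00, 06:20–07:30, 09:05–09:40, 10:10–12:10, 12:25–13:20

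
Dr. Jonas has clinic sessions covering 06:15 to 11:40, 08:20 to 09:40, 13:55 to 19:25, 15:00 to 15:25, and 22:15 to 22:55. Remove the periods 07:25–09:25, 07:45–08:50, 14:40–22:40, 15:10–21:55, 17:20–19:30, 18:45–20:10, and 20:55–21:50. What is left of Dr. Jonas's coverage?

First set merges to 06:15–11:40, 13:55–19:25, 22:15–22:55.
Second set merges to 07:25–09:25, 14:40–22:40.
06:15–11:40 \ B = 06:15–07:25, 09:25–11:40.
13:55–19:25 \ B = 13:55–14:40.
22:15–22:55 \ B = 22:40–22:55.

06:15–07:25, 09:25–11:40, 13:55–14:40, 22:40–22:55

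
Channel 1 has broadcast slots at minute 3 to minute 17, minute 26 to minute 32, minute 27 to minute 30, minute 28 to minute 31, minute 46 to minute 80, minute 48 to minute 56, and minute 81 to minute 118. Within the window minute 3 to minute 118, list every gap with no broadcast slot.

minute 17 to minute 26, minute 32 to minute 46, minute 80 to minute 81

After merging, the occupied span is minute 3 to minute 17, minute 26 to minute 32, minute 46 to minute 80, minute 81 to minute 118.
Gaps within minute 3 to minute 118: minute 17 to minute 26, minute 32 to minute 46, minute 80 to minute 81.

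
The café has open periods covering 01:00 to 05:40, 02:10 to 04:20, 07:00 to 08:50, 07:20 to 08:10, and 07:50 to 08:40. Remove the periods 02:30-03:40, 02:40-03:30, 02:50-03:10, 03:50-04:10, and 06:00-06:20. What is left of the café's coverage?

First set merges to 01:00–05:40, 07:00–08:50.
Second set merges to 02:30–03:40, 03:50–04:10, 06:00–06:20.
01:00–05:40 minus B → 01:00–02:30, 03:40–03:50, 04:10–05:40.
07:00–08:50: no B overlap → unchanged.

01:00–02:30, 03:40–03:50, 04:10–05:40, 07:00–08:50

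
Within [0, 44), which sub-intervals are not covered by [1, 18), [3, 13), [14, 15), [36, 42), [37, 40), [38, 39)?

Covered (merged): [1, 18), [36, 42).
Uncovered inside [0, 44): [0, 1), [18, 36), [42, 44).

[0, 1) ∪ [18, 36) ∪ [42, 44)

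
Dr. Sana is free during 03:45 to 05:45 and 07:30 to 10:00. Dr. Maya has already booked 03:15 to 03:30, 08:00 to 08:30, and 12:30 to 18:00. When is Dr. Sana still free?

03:45-05:45: nothing removed.
07:30-10:00 \ B = 07:30-08:00, 08:30-10:00.

03:45-05:45, 07:30-08:00, 08:30-10:00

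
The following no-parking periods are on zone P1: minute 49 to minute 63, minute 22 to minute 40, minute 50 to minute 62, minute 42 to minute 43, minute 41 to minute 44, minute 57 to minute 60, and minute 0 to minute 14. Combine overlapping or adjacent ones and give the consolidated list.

minute 0 to minute 14, minute 22 to minute 40, minute 41 to minute 44, minute 49 to minute 63

Sort by start: minute 0 to minute 14, minute 22 to minute 40, minute 41 to minute 44, minute 42 to minute 43, minute 49 to minute 63, minute 50 to minute 62, minute 57 to minute 60.
minute 22 to minute 40 is disjoint → start new block.
minute 41 to minute 44 is disjoint → start new block.
minute 42 to minute 43 overlaps/touches minute 41 to minute 44 → extend to minute 41 to minute 44.
minute 49 to minute 63 is disjoint → start new block.
minute 50 to minute 62 overlaps/touches minute 49 to minute 63 → extend to minute 49 to minute 63.
minute 57 to minute 60 overlaps/touches minute 49 to minute 63 → extend to minute 49 to minute 63.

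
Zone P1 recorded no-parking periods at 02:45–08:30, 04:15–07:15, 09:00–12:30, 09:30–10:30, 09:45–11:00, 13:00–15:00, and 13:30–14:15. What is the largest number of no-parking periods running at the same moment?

Walk the sorted start/end points keeping a running depth.
The depth first hits 3 at 09:45.

3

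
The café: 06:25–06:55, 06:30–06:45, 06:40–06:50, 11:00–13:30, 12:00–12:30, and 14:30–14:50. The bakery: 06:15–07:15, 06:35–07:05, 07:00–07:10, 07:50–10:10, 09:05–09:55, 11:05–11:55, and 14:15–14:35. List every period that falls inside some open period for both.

First set merges to 06:25-06:55, 11:00-13:30, 14:30-14:50.
Second set merges to 06:15-07:15, 07:50-10:10, 11:05-11:55, 14:15-14:35.
06:25-06:55 ∩ B → 06:25-06:55.
11:00-13:30 ∩ B → 11:05-11:55.
14:30-14:50 ∩ B → 14:30-14:35.

06:25-06:55, 11:05-11:55, 14:30-14:35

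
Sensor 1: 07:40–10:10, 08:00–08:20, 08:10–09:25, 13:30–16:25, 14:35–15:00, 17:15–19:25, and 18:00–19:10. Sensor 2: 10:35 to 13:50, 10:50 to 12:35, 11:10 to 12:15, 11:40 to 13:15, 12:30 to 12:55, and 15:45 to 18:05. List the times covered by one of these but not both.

07:40-10:10, 10:35-13:30, 13:50-15:45, 16:25-17:15, 18:05-19:25

First set merges to 07:40-10:10, 13:30-16:25, 17:15-19:25.
Second set merges to 10:35-13:50, 15:45-18:05.
A \ B = 07:40-10:10, 13:50-15:45, 18:05-19:25.
B \ A = 10:35-13:30, 16:25-17:15.
Union of the two gives the symmetric difference.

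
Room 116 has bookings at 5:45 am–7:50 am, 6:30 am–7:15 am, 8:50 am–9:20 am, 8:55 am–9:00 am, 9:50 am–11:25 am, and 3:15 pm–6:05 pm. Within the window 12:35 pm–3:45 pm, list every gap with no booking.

The merged coverage is 5:45 am–7:50 am, 8:50 am–9:20 am, 9:50 am–11:25 am, 3:15 pm–6:05 pm.
Uncovered inside 12:35 pm–3:45 pm: 12:35 pm–3:15 pm.

12:35 pm–3:15 pm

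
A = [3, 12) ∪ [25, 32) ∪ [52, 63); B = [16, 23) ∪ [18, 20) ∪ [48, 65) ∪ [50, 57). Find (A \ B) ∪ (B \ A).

Merge the second list: [16, 23), [48, 65).
A \ B = [3, 12), [25, 32).
B \ A = [16, 23), [48, 52), [63, 65).
Union of the two gives the symmetric difference.

[3, 12) ∪ [16, 23) ∪ [25, 32) ∪ [48, 52) ∪ [63, 65)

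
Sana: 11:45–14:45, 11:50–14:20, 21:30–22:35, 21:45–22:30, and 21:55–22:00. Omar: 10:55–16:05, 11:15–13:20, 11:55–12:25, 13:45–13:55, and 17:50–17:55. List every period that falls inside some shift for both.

11:45–14:45

A, merged: 11:45–14:45, 21:30–22:35.
B, merged: 10:55–16:05, 17:50–17:55.
11:45–14:45 ∩ B → 11:45–14:45.
21:30–22:35 meets no B interval.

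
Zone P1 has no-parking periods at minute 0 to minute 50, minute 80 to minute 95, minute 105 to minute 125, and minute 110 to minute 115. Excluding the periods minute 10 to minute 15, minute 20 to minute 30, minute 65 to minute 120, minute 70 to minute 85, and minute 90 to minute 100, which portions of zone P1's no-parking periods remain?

Merge the first list: minute 0 to minute 50, minute 80 to minute 95, minute 105 to minute 125.
Merge the second list: minute 10 to minute 15, minute 20 to minute 30, minute 65 to minute 120.
minute 0 to minute 50 with B removed leaves minute 0 to minute 10, minute 15 to minute 20, minute 30 to minute 50.
minute 80 to minute 95 lies entirely inside B → drops out.
minute 105 to minute 125 with B removed leaves minute 120 to minute 125.

minute 0 to minute 10, minute 15 to minute 20, minute 30 to minute 50, minute 120 to minute 125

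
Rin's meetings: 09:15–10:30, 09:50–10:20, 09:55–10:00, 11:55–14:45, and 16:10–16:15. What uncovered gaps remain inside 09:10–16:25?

Covered (merged): 09:15–10:30, 11:55–14:45, 16:10–16:15.
Complement within 09:10–16:25: 09:10–09:15, 10:30–11:55, 14:45–16:10, 16:15–16:25.

09:10–09:15, 10:30–11:55, 14:45–16:10, 16:15–16:25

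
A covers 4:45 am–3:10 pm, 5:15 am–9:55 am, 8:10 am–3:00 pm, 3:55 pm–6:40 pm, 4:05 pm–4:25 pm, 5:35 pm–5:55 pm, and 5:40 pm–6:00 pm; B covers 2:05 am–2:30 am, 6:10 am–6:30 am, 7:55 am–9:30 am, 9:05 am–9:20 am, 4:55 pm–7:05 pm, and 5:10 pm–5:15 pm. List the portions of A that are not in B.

4:45 am–6:10 am, 6:30 am–7:55 am, 9:30 am–3:10 pm, 3:55 pm–4:55 pm

Merge the first list: 4:45 am–3:10 pm, 3:55 pm–6:40 pm.
Merge the second list: 2:05 am–2:30 am, 6:10 am–6:30 am, 7:55 am–9:30 am, 4:55 pm–7:05 pm.
4:45 am–3:10 pm \ B = 4:45 am–6:10 am, 6:30 am–7:55 am, 9:30 am–3:10 pm.
3:55 pm–6:40 pm \ B = 3:55 pm–4:55 pm.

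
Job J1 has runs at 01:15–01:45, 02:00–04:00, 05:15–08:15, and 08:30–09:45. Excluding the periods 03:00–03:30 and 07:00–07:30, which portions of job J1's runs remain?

01:15–01:45: nothing removed.
02:00–04:00 \ B = 02:00–03:00, 03:30–04:00.
05:15–08:15 \ B = 05:15–07:00, 07:30–08:15.
08:30–09:45: nothing removed.

01:15–01:45, 02:00–03:00, 03:30–04:00, 05:15–07:00, 07:30–08:15, 08:30–09:45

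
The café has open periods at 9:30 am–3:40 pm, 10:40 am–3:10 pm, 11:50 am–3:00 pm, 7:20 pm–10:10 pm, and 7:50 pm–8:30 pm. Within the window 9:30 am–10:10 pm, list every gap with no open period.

3:40 pm-7:20 pm

The merged coverage is 9:30 am-3:40 pm, 7:20 pm-10:10 pm.
Complement within 9:30 am-10:10 pm: 3:40 pm-7:20 pm.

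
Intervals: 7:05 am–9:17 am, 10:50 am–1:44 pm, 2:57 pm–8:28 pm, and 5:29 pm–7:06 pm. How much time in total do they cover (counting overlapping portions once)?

Merged: 7:05 am–9:17 am, 10:50 am–1:44 pm, 2:57 pm–8:28 pm.
Lengths: 2 h 12 min + 2 h 54 min + 5 h 31 min = 10 h 37 min.

10 h 37 min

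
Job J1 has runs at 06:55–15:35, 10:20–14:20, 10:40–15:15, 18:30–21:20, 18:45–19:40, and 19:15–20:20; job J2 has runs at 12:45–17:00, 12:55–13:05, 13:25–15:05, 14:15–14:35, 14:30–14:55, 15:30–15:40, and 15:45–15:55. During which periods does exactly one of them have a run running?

06:55-12:45, 15:35-17:00, 18:30-21:20

A, merged: 06:55-15:35, 18:30-21:20.
B, merged: 12:45-17:00.
A but not B: 06:55-12:45, 18:30-21:20.
B but not A: 15:35-17:00.
Combining gives A △ B.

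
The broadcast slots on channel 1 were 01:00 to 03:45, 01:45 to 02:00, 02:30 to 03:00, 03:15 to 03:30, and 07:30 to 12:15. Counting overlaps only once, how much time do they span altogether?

Merged: 01:00-03:45, 07:30-12:15.
Lengths: 2 h 45 min + 4 h 45 min = 7 h 30 min.

7 h 30 min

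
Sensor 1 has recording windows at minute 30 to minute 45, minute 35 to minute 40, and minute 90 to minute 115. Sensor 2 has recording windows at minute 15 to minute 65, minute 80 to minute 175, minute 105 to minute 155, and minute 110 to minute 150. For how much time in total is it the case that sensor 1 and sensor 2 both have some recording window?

First set merges to minute 30 to minute 45, minute 90 to minute 115.
Second set merges to minute 15 to minute 65, minute 80 to minute 175.
A ∩ B = minute 30 to minute 45, minute 90 to minute 115.
Total: 15 minutes + 25 minutes = 40 minutes.

40 minutes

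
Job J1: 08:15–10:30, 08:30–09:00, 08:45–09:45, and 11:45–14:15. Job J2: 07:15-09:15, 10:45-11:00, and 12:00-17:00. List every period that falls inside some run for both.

First set merges to 08:15-10:30, 11:45-14:15.
08:15-10:30 overlaps B on 08:15-09:15.
11:45-14:15 overlaps B on 12:00-14:15.

08:15-09:15, 12:00-14:15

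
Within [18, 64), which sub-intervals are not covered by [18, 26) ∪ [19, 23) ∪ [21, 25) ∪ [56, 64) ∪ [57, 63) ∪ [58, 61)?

After merging, the occupied span is [18, 26), [56, 64).
Complement within [18, 64): [26, 56).

[26, 56)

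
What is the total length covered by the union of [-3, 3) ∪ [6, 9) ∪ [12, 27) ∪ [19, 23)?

Merged: [-3, 3), [6, 9), [12, 27).
Lengths: 6 + 3 + 15 = 24.

24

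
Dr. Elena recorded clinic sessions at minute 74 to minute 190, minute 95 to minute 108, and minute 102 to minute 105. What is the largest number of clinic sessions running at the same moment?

3

Sweep endpoints in order; track running count of active intervals.
Peak of 3 reached at minute 102.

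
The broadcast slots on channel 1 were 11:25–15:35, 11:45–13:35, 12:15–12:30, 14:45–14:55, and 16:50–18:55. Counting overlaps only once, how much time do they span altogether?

6 h 15 min

Merged: 11:25-15:35, 16:50-18:55.
Lengths: 4 h 10 min + 2 h 5 min = 6 h 15 min.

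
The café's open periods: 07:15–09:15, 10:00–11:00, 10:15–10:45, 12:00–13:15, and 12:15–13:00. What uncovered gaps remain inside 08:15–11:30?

After merging, the occupied span is 07:15–09:15, 10:00–11:00, 12:00–13:15.
Complement within 08:15–11:30: 09:15–10:00, 11:00–11:30.

09:15–10:00, 11:00–11:30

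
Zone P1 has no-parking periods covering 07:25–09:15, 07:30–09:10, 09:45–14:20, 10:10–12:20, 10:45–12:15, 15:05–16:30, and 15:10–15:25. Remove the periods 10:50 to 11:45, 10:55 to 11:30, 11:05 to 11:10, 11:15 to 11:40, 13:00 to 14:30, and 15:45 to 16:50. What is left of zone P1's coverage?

Merge the first list: 07:25-09:15, 09:45-14:20, 15:05-16:30.
Merge the second list: 10:50-11:45, 13:00-14:30, 15:45-16:50.
07:25-09:15: no B overlap → unchanged.
09:45-14:20 minus B → 09:45-10:50, 11:45-13:00.
15:05-16:30 minus B → 15:05-15:45.

07:25-09:15, 09:45-10:50, 11:45-13:00, 15:05-15:45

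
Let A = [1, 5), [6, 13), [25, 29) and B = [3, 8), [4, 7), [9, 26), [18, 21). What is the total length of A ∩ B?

9

Merge the second list: [3, 8), [9, 26).
A ∩ B = [3, 5), [6, 8), [9, 13), [25, 26).
Total: 2 + 2 + 4 + 1 = 9.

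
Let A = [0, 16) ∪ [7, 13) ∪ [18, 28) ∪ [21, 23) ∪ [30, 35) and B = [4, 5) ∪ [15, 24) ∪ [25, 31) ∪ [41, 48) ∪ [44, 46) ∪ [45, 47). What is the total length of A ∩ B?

First set merges to [0, 16), [18, 28), [30, 35).
Second set merges to [4, 5), [15, 24), [25, 31), [41, 48).
A ∩ B = [4, 5), [15, 16), [18, 24), [25, 28), [30, 31).
Total: 1 + 1 + 6 + 3 + 1 = 12.

12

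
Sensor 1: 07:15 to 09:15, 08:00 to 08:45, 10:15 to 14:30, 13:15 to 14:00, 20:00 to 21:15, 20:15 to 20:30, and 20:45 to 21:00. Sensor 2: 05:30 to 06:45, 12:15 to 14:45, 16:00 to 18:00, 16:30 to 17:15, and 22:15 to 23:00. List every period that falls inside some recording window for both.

12:15–14:30

Merge the first list: 07:15–09:15, 10:15–14:30, 20:00–21:15.
Merge the second list: 05:30–06:45, 12:15–14:45, 16:00–18:00, 22:15–23:00.
07:15–09:15 meets no B interval.
10:15–14:30 ∩ B → 12:15–14:30.
20:00–21:15 meets no B interval.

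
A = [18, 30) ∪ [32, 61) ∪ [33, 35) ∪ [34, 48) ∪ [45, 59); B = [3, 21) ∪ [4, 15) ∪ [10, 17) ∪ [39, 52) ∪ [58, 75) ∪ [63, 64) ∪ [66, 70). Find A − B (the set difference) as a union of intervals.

A, merged: [18, 30), [32, 61).
B, merged: [3, 21), [39, 52), [58, 75).
[18, 30) with B removed leaves [21, 30).
[32, 61) with B removed leaves [32, 39), [52, 58).

[21, 30) ∪ [32, 39) ∪ [52, 58)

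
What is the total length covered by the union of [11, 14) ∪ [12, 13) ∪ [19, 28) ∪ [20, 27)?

Merged: [11, 14), [19, 28).
Lengths: 3 + 9 = 12.

12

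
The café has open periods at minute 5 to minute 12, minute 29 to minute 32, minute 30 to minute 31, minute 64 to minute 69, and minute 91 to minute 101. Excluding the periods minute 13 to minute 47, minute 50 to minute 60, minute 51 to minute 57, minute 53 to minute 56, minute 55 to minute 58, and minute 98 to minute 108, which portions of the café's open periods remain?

Merge the first list: minute 5 to minute 12, minute 29 to minute 32, minute 64 to minute 69, minute 91 to minute 101.
Merge the second list: minute 13 to minute 47, minute 50 to minute 60, minute 98 to minute 108.
minute 5 to minute 12: nothing removed.
minute 29 to minute 32: entirely removed.
minute 64 to minute 69: nothing removed.
minute 91 to minute 101 \ B = minute 91 to minute 98.

minute 5 to minute 12, minute 64 to minute 69, minute 91 to minute 98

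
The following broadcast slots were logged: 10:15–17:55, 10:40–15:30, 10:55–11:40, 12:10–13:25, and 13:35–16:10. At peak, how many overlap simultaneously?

Sweep endpoints in order; track running count of active intervals.
Peak of 3 reached at 10:55.

3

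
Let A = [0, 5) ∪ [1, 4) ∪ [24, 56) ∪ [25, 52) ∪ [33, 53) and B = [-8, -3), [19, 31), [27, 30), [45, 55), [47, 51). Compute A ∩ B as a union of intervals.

First set merges to [0, 5), [24, 56).
Second set merges to [-8, -3), [19, 31), [45, 55).
[0, 5) meets no B interval.
[24, 56) ∩ B → [24, 31), [45, 55).

[24, 31) ∪ [45, 55)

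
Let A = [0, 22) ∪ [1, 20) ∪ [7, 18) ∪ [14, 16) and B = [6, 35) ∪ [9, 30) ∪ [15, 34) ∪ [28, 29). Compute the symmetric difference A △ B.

[0, 6) ∪ [22, 35)

First set merges to [0, 22).
Second set merges to [6, 35).
A \ B = [0, 6).
B \ A = [22, 35).
Union of the two gives the symmetric difference.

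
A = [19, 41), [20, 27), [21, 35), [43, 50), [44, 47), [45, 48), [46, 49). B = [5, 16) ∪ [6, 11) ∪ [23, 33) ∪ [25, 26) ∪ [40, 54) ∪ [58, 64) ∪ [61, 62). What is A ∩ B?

A, merged: [19, 41), [43, 50).
B, merged: [5, 16), [23, 33), [40, 54), [58, 64).
[19, 41) overlaps B on [23, 33), [40, 41).
[43, 50) overlaps B on [43, 50).

[23, 33) ∪ [40, 41) ∪ [43, 50)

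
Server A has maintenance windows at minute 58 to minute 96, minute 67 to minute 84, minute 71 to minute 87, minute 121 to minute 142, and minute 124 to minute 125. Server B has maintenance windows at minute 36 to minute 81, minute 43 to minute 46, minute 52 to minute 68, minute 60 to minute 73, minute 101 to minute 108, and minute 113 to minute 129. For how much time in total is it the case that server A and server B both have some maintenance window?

First set merges to minute 58 to minute 96, minute 121 to minute 142.
Second set merges to minute 36 to minute 81, minute 101 to minute 108, minute 113 to minute 129.
A ∩ B = minute 58 to minute 81, minute 121 to minute 129.
Total: 23 minutes + 8 minutes = 31 minutes.

31 minutes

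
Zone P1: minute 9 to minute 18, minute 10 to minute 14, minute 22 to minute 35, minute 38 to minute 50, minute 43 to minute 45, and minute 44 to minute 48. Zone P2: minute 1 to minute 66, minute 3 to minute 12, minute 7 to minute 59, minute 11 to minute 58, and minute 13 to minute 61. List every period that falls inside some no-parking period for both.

minute 9 to minute 18, minute 22 to minute 35, minute 38 to minute 50

A, merged: minute 9 to minute 18, minute 22 to minute 35, minute 38 to minute 50.
B, merged: minute 1 to minute 66.
minute 9 to minute 18 meets the second set on minute 9 to minute 18.
minute 22 to minute 35 meets the second set on minute 22 to minute 35.
minute 38 to minute 50 meets the second set on minute 38 to minute 50.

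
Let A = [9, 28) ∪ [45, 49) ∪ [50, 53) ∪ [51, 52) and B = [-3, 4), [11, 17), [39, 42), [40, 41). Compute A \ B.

First set merges to [9, 28), [45, 49), [50, 53).
Second set merges to [-3, 4), [11, 17), [39, 42).
[9, 28) minus B → [9, 11), [17, 28).
[45, 49): no B overlap → unchanged.
[50, 53): no B overlap → unchanged.

[9, 11) ∪ [17, 28) ∪ [45, 49) ∪ [50, 53)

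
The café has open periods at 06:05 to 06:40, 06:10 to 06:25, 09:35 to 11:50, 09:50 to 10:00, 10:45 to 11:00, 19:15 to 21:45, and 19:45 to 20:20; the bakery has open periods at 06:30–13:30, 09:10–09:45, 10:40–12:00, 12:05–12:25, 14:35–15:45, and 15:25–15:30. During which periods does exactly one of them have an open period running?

Merge the first list: 06:05-06:40, 09:35-11:50, 19:15-21:45.
Merge the second list: 06:30-13:30, 14:35-15:45.
Only in the first: 06:05-06:30, 19:15-21:45.
Only in the second: 06:40-09:35, 11:50-13:30, 14:35-15:45.
Together these are the periods covered by exactly one.

06:05-06:30, 06:40-09:35, 11:50-13:30, 14:35-15:45, 19:15-21:45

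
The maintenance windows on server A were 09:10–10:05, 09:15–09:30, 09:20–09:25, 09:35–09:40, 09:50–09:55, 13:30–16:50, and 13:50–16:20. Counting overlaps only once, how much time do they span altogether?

Merged: 09:10–10:05, 13:30–16:50.
Lengths: 55 min + 3 h 20 min = 4 h 15 min.

4 h 15 min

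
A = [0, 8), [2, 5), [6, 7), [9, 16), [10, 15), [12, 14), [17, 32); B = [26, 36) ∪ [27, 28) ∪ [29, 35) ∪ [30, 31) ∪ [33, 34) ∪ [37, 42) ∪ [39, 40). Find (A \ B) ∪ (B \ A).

[0, 8) ∪ [9, 16) ∪ [17, 26) ∪ [32, 36) ∪ [37, 42)

Merge the first list: [0, 8), [9, 16), [17, 32).
Merge the second list: [26, 36), [37, 42).
Only in the first: [0, 8), [9, 16), [17, 26).
Only in the second: [32, 36), [37, 42).
Together these are the periods covered by exactly one.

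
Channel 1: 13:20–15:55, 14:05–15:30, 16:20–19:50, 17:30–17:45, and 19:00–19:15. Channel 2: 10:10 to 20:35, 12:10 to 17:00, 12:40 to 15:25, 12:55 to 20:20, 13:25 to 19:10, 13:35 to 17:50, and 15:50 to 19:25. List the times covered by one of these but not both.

Merge the first list: 13:20–15:55, 16:20–19:50.
Merge the second list: 10:10–20:35.
A but not B: none.
B but not A: 10:10–13:20, 15:55–16:20, 19:50–20:35.
Combining gives A △ B.

10:10–13:20, 15:55–16:20, 19:50–20:35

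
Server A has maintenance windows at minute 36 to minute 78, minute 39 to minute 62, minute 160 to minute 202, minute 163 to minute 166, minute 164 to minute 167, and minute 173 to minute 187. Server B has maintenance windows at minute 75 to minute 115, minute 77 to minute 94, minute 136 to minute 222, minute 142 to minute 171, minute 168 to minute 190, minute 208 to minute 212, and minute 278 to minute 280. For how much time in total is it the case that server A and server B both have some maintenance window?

First set merges to minute 36 to minute 78, minute 160 to minute 202.
Second set merges to minute 75 to minute 115, minute 136 to minute 222, minute 278 to minute 280.
A ∩ B = minute 75 to minute 78, minute 160 to minute 202.
Total: 3 minutes + 42 minutes = 45 minutes.

45 minutes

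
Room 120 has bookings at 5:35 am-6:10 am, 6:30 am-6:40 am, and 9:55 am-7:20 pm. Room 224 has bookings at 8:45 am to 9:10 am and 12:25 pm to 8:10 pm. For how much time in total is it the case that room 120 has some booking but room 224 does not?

3 h 15 min

A \ B = 5:35 am–6:10 am, 6:30 am–6:40 am, 9:55 am–12:25 pm.
Total: 35 min + 10 min + 2 h 30 min = 3 h 15 min.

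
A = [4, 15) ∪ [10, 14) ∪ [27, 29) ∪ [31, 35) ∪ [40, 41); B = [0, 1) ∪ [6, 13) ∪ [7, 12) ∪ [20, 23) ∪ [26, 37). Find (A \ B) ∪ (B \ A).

Merge the first list: [4, 15), [27, 29), [31, 35), [40, 41).
Merge the second list: [0, 1), [6, 13), [20, 23), [26, 37).
A \ B = [4, 6), [13, 15), [40, 41).
B \ A = [0, 1), [20, 23), [26, 27), [29, 31), [35, 37).
Union of the two gives the symmetric difference.

[0, 1) ∪ [4, 6) ∪ [13, 15) ∪ [20, 23) ∪ [26, 27) ∪ [29, 31) ∪ [35, 37) ∪ [40, 41)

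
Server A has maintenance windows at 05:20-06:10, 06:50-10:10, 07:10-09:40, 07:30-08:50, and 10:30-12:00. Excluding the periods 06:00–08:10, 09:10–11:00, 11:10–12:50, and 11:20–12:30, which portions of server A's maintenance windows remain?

05:20–06:00, 08:10–09:10, 11:00–11:10

A, merged: 05:20–06:10, 06:50–10:10, 10:30–12:00.
B, merged: 06:00–08:10, 09:10–11:00, 11:10–12:50.
05:20–06:10 \ B = 05:20–06:00.
06:50–10:10 \ B = 08:10–09:10.
10:30–12:00 \ B = 11:00–11:10.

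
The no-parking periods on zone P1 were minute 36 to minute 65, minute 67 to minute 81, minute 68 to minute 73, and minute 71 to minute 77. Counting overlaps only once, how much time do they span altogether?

43 minutes

Merged: minute 36 to minute 65, minute 67 to minute 81.
Lengths: 29 minutes + 14 minutes = 43 minutes.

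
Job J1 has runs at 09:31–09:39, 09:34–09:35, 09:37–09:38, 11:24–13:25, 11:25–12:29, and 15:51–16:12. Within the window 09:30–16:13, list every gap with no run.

The merged coverage is 09:31-09:39, 11:24-13:25, 15:51-16:12.
Uncovered inside 09:30-16:13: 09:30-09:31, 09:39-11:24, 13:25-15:51, 16:12-16:13.

09:30-09:31, 09:39-11:24, 13:25-15:51, 16:12-16:13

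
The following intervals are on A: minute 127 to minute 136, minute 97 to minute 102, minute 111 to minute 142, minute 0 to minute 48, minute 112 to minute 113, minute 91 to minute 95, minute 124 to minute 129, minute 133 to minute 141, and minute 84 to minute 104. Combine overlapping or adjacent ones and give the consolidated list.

minute 0 to minute 48, minute 84 to minute 104, minute 111 to minute 142

Sort by start: minute 0 to minute 48, minute 84 to minute 104, minute 91 to minute 95, minute 97 to minute 102, minute 111 to minute 142, minute 112 to minute 113, minute 124 to minute 129, minute 127 to minute 136, minute 133 to minute 141.
minute 84 to minute 104 is disjoint → start new block.
minute 91 to minute 95 overlaps/touches minute 84 to minute 104 → extend to minute 84 to minute 104.
minute 97 to minute 102 overlaps/touches minute 84 to minute 104 → extend to minute 84 to minute 104.
minute 111 to minute 142 is disjoint → start new block.
minute 112 to minute 113 overlaps/touches minute 111 to minute 142 → extend to minute 111 to minute 142.
minute 124 to minute 129 overlaps/touches minute 111 to minute 142 → extend to minute 111 to minute 142.
minute 127 to minute 136 overlaps/touches minute 111 to minute 142 → extend to minute 111 to minute 142.
minute 133 to minute 141 overlaps/touches minute 111 to minute 142 → extend to minute 111 to minute 142.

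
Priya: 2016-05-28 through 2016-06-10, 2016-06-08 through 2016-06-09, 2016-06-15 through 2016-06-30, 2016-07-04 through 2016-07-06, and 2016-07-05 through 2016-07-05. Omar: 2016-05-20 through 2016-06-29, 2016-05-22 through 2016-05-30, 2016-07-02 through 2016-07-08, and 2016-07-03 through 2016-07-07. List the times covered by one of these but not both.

Merge the first list: 2016-05-28 through 2016-06-10, 2016-06-15 through 2016-06-30, 2016-07-04 through 2016-07-06.
Merge the second list: 2016-05-20 through 2016-06-29, 2016-07-02 through 2016-07-08.
Only in the first: 2016-06-30 through 2016-06-30.
Only in the second: 2016-05-20 through 2016-05-27, 2016-06-11 through 2016-06-14, 2016-07-02 through 2016-07-03, 2016-07-07 through 2016-07-08.
Together these are the periods covered by exactly one.

2016-05-20 through 2016-05-27, 2016-06-11 through 2016-06-14, 2016-06-30 through 2016-06-30, 2016-07-02 through 2016-07-03, 2016-07-07 through 2016-07-08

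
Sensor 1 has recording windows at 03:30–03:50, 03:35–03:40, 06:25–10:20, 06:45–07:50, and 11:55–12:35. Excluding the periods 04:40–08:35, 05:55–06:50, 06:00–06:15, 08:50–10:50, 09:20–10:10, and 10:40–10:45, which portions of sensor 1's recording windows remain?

03:30–03:50, 08:35–08:50, 11:55–12:35

A, merged: 03:30–03:50, 06:25–10:20, 11:55–12:35.
B, merged: 04:40–08:35, 08:50–10:50.
03:30–03:50 is untouched.
06:25–10:20 with B removed leaves 08:35–08:50.
11:55–12:35 is untouched.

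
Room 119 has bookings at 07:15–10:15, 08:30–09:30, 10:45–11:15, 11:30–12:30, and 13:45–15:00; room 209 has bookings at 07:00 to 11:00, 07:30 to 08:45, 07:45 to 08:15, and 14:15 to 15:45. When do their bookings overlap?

Merge the first list: 07:15–10:15, 10:45–11:15, 11:30–12:30, 13:45–15:00.
Merge the second list: 07:00–11:00, 14:15–15:45.
07:15–10:15 overlaps B on 07:15–10:15.
10:45–11:15 overlaps B on 10:45–11:00.
11:30–12:30 falls entirely outside B.
13:45–15:00 overlaps B on 14:15–15:00.

07:15–10:15, 10:45–11:00, 14:15–15:00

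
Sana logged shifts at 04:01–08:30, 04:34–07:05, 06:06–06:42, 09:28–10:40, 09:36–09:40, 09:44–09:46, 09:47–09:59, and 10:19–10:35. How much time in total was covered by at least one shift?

5 h 41 min

Merged: 04:01–08:30, 09:28–10:40.
Lengths: 4 h 29 min + 1 h 12 min = 5 h 41 min.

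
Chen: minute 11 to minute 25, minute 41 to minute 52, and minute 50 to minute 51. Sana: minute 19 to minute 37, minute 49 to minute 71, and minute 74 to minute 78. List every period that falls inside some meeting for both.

First set merges to minute 11 to minute 25, minute 41 to minute 52.
minute 11 to minute 25 ∩ B → minute 19 to minute 25.
minute 41 to minute 52 ∩ B → minute 49 to minute 52.

minute 19 to minute 25, minute 49 to minute 52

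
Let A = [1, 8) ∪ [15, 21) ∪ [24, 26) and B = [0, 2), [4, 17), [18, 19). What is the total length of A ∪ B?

23

A ∪ B = [0, 21), [24, 26).
Total: 21 + 2 = 23.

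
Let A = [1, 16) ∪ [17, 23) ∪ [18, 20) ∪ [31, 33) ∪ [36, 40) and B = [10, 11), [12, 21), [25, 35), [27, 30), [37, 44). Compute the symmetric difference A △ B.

A, merged: [1, 16), [17, 23), [31, 33), [36, 40).
B, merged: [10, 11), [12, 21), [25, 35), [37, 44).
Only in the first: [1, 10), [11, 12), [21, 23), [36, 37).
Only in the second: [16, 17), [25, 31), [33, 35), [40, 44).
Together these are the periods covered by exactly one.

[1, 10) ∪ [11, 12) ∪ [16, 17) ∪ [21, 23) ∪ [25, 31) ∪ [33, 35) ∪ [36, 37) ∪ [40, 44)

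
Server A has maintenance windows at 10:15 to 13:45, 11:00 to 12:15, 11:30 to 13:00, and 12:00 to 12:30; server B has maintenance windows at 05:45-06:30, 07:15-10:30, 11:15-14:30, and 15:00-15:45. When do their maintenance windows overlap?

10:15–10:30, 11:15–13:45

Merge the first list: 10:15–13:45.
10:15–13:45 ∩ B → 10:15–10:30, 11:15–13:45.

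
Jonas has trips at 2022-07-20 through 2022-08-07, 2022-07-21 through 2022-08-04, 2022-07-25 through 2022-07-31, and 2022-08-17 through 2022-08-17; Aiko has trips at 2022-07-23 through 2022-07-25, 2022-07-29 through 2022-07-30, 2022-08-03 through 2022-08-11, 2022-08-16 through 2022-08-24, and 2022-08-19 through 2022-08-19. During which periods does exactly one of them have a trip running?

2022-07-20 through 2022-07-22, 2022-07-26 through 2022-07-28, 2022-07-31 through 2022-08-02, 2022-08-08 through 2022-08-11, 2022-08-16 through 2022-08-16, 2022-08-18 through 2022-08-24

Merge the first list: 2022-07-20 through 2022-08-07, 2022-08-17 through 2022-08-17.
Merge the second list: 2022-07-23 through 2022-07-25, 2022-07-29 through 2022-07-30, 2022-08-03 through 2022-08-11, 2022-08-16 through 2022-08-24.
Only in the first: 2022-07-20 through 2022-07-22, 2022-07-26 through 2022-07-28, 2022-07-31 through 2022-08-02.
Only in the second: 2022-08-08 through 2022-08-11, 2022-08-16 through 2022-08-16, 2022-08-18 through 2022-08-24.
Together these are the periods covered by exactly one.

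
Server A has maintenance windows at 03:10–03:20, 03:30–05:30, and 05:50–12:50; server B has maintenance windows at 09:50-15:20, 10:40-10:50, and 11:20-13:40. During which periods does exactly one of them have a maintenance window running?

Merge the second list: 09:50–15:20.
A \ B = 03:10–03:20, 03:30–05:30, 05:50–09:50.
B \ A = 12:50–15:20.
Union of the two gives the symmetric difference.

03:10–03:20, 03:30–05:30, 05:50–09:50, 12:50–15:20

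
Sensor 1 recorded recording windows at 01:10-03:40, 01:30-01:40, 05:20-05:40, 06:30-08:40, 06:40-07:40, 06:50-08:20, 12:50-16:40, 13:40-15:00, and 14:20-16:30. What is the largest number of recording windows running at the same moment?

At 06:50, 3 of the intervals are simultaneously active.
No point has more.

3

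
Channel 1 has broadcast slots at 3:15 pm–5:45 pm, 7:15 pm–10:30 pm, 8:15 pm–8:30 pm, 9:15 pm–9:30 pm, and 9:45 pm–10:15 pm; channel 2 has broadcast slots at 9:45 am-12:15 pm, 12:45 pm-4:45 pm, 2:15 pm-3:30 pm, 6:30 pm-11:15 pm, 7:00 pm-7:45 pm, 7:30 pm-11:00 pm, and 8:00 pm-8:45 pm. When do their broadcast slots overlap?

3:15 pm–4:45 pm, 7:15 pm–10:30 pm

First set merges to 3:15 pm–5:45 pm, 7:15 pm–10:30 pm.
Second set merges to 9:45 am–12:15 pm, 12:45 pm–4:45 pm, 6:30 pm–11:15 pm.
3:15 pm–5:45 pm overlaps B on 3:15 pm–4:45 pm.
7:15 pm–10:30 pm overlaps B on 7:15 pm–10:30 pm.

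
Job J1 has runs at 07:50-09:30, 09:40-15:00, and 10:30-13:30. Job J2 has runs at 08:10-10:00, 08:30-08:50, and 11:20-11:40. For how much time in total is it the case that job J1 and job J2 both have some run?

2 h

First set merges to 07:50-09:30, 09:40-15:00.
Second set merges to 08:10-10:00, 11:20-11:40.
A ∩ B = 08:10-09:30, 09:40-10:00, 11:20-11:40.
Total: 1 h 20 min + 20 min + 20 min = 2 h.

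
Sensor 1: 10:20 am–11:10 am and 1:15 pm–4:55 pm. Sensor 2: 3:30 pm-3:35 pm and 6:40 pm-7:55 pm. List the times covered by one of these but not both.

Only in the first: 10:20 am–11:10 am, 1:15 pm–3:30 pm, 3:35 pm–4:55 pm.
Only in the second: 6:40 pm–7:55 pm.
Together these are the periods covered by exactly one.

10:20 am–11:10 am, 1:15 pm–3:30 pm, 3:35 pm–4:55 pm, 6:40 pm–7:55 pm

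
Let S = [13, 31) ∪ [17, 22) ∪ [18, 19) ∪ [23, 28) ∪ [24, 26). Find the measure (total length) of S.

18

Merged: [13, 31).
Length: 18.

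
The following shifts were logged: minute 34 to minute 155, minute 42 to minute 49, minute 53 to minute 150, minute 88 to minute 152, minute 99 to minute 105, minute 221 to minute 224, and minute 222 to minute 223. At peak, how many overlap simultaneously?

Sweep endpoints in order; track running count of active intervals.
Peak of 4 reached at minute 99.

4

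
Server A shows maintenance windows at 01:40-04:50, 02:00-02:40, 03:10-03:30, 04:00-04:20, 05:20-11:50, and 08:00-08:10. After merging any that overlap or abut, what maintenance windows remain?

01:40–04:50, 05:20–11:50

02:00–02:40 overlaps/touches 01:40–04:50 → extend to 01:40–04:50.
03:10–03:30 overlaps/touches 01:40–04:50 → extend to 01:40–04:50.
04:00–04:20 overlaps/touches 01:40–04:50 → extend to 01:40–04:50.
05:20–11:50 is disjoint → start new block.
08:00–08:10 overlaps/touches 05:20–11:50 → extend to 05:20–11:50.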